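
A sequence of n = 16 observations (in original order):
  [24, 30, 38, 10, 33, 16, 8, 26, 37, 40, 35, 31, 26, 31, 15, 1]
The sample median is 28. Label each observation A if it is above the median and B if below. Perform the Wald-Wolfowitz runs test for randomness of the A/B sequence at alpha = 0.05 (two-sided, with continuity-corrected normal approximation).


Step 1: Compute median = 28; label A = above, B = below.
Labels in order: BAABABBBAAAABABB  (n_A = 8, n_B = 8)
Step 2: Count runs R = 9.
Step 3: Under H0 (random ordering), E[R] = 2*n_A*n_B/(n_A+n_B) + 1 = 2*8*8/16 + 1 = 9.0000.
        Var[R] = 2*n_A*n_B*(2*n_A*n_B - n_A - n_B) / ((n_A+n_B)^2 * (n_A+n_B-1)) = 14336/3840 = 3.7333.
        SD[R] = 1.9322.
Step 4: R = E[R], so z = 0 with no continuity correction.
Step 5: Two-sided p-value via normal approximation = 2*(1 - Phi(|z|)) = 1.000000.
Step 6: alpha = 0.05. fail to reject H0.

R = 9, z = 0.0000, p = 1.000000, fail to reject H0.


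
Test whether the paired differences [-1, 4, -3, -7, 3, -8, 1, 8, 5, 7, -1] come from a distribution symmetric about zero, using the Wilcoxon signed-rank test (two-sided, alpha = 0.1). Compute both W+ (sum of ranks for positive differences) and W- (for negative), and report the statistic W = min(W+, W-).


Step 1: Drop any zero differences (none here) and take |d_i|.
|d| = [1, 4, 3, 7, 3, 8, 1, 8, 5, 7, 1]
Step 2: Midrank |d_i| (ties get averaged ranks).
ranks: |1|->2, |4|->6, |3|->4.5, |7|->8.5, |3|->4.5, |8|->10.5, |1|->2, |8|->10.5, |5|->7, |7|->8.5, |1|->2
Step 3: Attach original signs; sum ranks with positive sign and with negative sign.
W+ = 6 + 4.5 + 2 + 10.5 + 7 + 8.5 = 38.5
W- = 2 + 4.5 + 8.5 + 10.5 + 2 = 27.5
(Check: W+ + W- = 66 should equal n(n+1)/2 = 66.)
Step 4: Test statistic W = min(W+, W-) = 27.5.
Step 5: Ties in |d|, so use the tie-corrected normal approximation.
        E[W] = n(n+1)/4 = 11*12/4 = 33.
        Tie groups: |d|=1 (t=3), |d|=3 (t=2), |d|=7 (t=2), |d|=8 (t=2); sum(t^3 - t) = 42.
        Var[W] = n(n+1)(2n+1)/24 - sum(t^3-t)/48 = 3036/24 - 42/48 = 125.625.
        z = (W - E[W]) / sqrt(Var[W]) = (27.5 - 33) / 11.2083 = -0.4907.
        Two-sided p = 2*Phi(z) = 0.623632.
Step 6: alpha = 0.1. fail to reject H0.

W+ = 38.5, W- = 27.5, W = min = 27.5, p = 0.623632, fail to reject H0.


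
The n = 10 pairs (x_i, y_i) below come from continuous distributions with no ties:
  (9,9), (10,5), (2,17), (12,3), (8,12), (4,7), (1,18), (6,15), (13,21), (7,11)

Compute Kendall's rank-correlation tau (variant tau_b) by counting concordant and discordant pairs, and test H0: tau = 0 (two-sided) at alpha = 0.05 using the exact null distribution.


Step 1: Enumerate the 45 unordered pairs (i,j) with i<j and classify each by sign(x_j-x_i) * sign(y_j-y_i).
  (1,2):dx=+1,dy=-4->D; (1,3):dx=-7,dy=+8->D; (1,4):dx=+3,dy=-6->D; (1,5):dx=-1,dy=+3->D
  (1,6):dx=-5,dy=-2->C; (1,7):dx=-8,dy=+9->D; (1,8):dx=-3,dy=+6->D; (1,9):dx=+4,dy=+12->C
  (1,10):dx=-2,dy=+2->D; (2,3):dx=-8,dy=+12->D; (2,4):dx=+2,dy=-2->D; (2,5):dx=-2,dy=+7->D
  (2,6):dx=-6,dy=+2->D; (2,7):dx=-9,dy=+13->D; (2,8):dx=-4,dy=+10->D; (2,9):dx=+3,dy=+16->C
  (2,10):dx=-3,dy=+6->D; (3,4):dx=+10,dy=-14->D; (3,5):dx=+6,dy=-5->D; (3,6):dx=+2,dy=-10->D
  (3,7):dx=-1,dy=+1->D; (3,8):dx=+4,dy=-2->D; (3,9):dx=+11,dy=+4->C; (3,10):dx=+5,dy=-6->D
  (4,5):dx=-4,dy=+9->D; (4,6):dx=-8,dy=+4->D; (4,7):dx=-11,dy=+15->D; (4,8):dx=-6,dy=+12->D
  (4,9):dx=+1,dy=+18->C; (4,10):dx=-5,dy=+8->D; (5,6):dx=-4,dy=-5->C; (5,7):dx=-7,dy=+6->D
  (5,8):dx=-2,dy=+3->D; (5,9):dx=+5,dy=+9->C; (5,10):dx=-1,dy=-1->C; (6,7):dx=-3,dy=+11->D
  (6,8):dx=+2,dy=+8->C; (6,9):dx=+9,dy=+14->C; (6,10):dx=+3,dy=+4->C; (7,8):dx=+5,dy=-3->D
  (7,9):dx=+12,dy=+3->C; (7,10):dx=+6,dy=-7->D; (8,9):dx=+7,dy=+6->C; (8,10):dx=+1,dy=-4->D
  (9,10):dx=-6,dy=-10->C
Step 2: C = 14, D = 31, total pairs = 45.
Step 3: tau = (C - D)/(n(n-1)/2) = (14 - 31)/45 = -0.377778.
Step 4: Exact two-sided p-value (enumerate n! = 3628800 permutations of y under H0): p = 0.155742.
Step 5: alpha = 0.05. fail to reject H0.

tau_b = -0.3778 (C=14, D=31), p = 0.155742, fail to reject H0.


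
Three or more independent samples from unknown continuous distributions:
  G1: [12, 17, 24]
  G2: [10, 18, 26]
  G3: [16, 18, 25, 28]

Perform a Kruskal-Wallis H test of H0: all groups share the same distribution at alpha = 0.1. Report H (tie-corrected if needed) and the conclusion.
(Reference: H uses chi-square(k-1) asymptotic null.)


Step 1: Combine all N = 10 observations and assign midranks.
sorted (value, group, rank): (10,G2,1), (12,G1,2), (16,G3,3), (17,G1,4), (18,G2,5.5), (18,G3,5.5), (24,G1,7), (25,G3,8), (26,G2,9), (28,G3,10)
Step 2: Sum ranks within each group.
R_1 = 13 (n_1 = 3)
R_2 = 15.5 (n_2 = 3)
R_3 = 26.5 (n_3 = 4)
Step 3: H = 12/(N(N+1)) * sum(R_i^2/n_i) - 3(N+1)
     = 12/(10*11) * (13^2/3 + 15.5^2/3 + 26.5^2/4) - 3*11
     = 0.109091 * 311.979 - 33
     = 1.034091.
Step 4: Ties present; correction factor C = 1 - 6/(10^3 - 10) = 0.993939. Corrected H = 1.034091 / 0.993939 = 1.040396.
Step 5: Under H0, H ~ chi^2(2); p-value = 0.594403.
Step 6: alpha = 0.1. fail to reject H0.

H = 1.0404, df = 2, p = 0.594403, fail to reject H0.


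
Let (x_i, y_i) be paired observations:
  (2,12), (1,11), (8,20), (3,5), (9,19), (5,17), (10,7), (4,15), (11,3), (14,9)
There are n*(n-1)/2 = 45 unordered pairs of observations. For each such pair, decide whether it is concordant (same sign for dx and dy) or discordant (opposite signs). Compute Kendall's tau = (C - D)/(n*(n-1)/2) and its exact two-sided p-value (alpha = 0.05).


Step 1: Enumerate the 45 unordered pairs (i,j) with i<j and classify each by sign(x_j-x_i) * sign(y_j-y_i).
  (1,2):dx=-1,dy=-1->C; (1,3):dx=+6,dy=+8->C; (1,4):dx=+1,dy=-7->D; (1,5):dx=+7,dy=+7->C
  (1,6):dx=+3,dy=+5->C; (1,7):dx=+8,dy=-5->D; (1,8):dx=+2,dy=+3->C; (1,9):dx=+9,dy=-9->D
  (1,10):dx=+12,dy=-3->D; (2,3):dx=+7,dy=+9->C; (2,4):dx=+2,dy=-6->D; (2,5):dx=+8,dy=+8->C
  (2,6):dx=+4,dy=+6->C; (2,7):dx=+9,dy=-4->D; (2,8):dx=+3,dy=+4->C; (2,9):dx=+10,dy=-8->D
  (2,10):dx=+13,dy=-2->D; (3,4):dx=-5,dy=-15->C; (3,5):dx=+1,dy=-1->D; (3,6):dx=-3,dy=-3->C
  (3,7):dx=+2,dy=-13->D; (3,8):dx=-4,dy=-5->C; (3,9):dx=+3,dy=-17->D; (3,10):dx=+6,dy=-11->D
  (4,5):dx=+6,dy=+14->C; (4,6):dx=+2,dy=+12->C; (4,7):dx=+7,dy=+2->C; (4,8):dx=+1,dy=+10->C
  (4,9):dx=+8,dy=-2->D; (4,10):dx=+11,dy=+4->C; (5,6):dx=-4,dy=-2->C; (5,7):dx=+1,dy=-12->D
  (5,8):dx=-5,dy=-4->C; (5,9):dx=+2,dy=-16->D; (5,10):dx=+5,dy=-10->D; (6,7):dx=+5,dy=-10->D
  (6,8):dx=-1,dy=-2->C; (6,9):dx=+6,dy=-14->D; (6,10):dx=+9,dy=-8->D; (7,8):dx=-6,dy=+8->D
  (7,9):dx=+1,dy=-4->D; (7,10):dx=+4,dy=+2->C; (8,9):dx=+7,dy=-12->D; (8,10):dx=+10,dy=-6->D
  (9,10):dx=+3,dy=+6->C
Step 2: C = 22, D = 23, total pairs = 45.
Step 3: tau = (C - D)/(n(n-1)/2) = (22 - 23)/45 = -0.022222.
Step 4: Exact two-sided p-value (enumerate n! = 3628800 permutations of y under H0): p = 1.000000.
Step 5: alpha = 0.05. fail to reject H0.

tau_b = -0.0222 (C=22, D=23), p = 1.000000, fail to reject H0.


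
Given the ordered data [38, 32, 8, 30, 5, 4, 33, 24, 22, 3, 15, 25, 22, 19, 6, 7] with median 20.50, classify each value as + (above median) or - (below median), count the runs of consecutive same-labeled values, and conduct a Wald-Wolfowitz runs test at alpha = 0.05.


Step 1: Compute median = 20.50; label A = above, B = below.
Labels in order: AABABBAAABBAABBB  (n_A = 8, n_B = 8)
Step 2: Count runs R = 8.
Step 3: Under H0 (random ordering), E[R] = 2*n_A*n_B/(n_A+n_B) + 1 = 2*8*8/16 + 1 = 9.0000.
        Var[R] = 2*n_A*n_B*(2*n_A*n_B - n_A - n_B) / ((n_A+n_B)^2 * (n_A+n_B-1)) = 14336/3840 = 3.7333.
        SD[R] = 1.9322.
Step 4: Continuity-corrected z = (R + 0.5 - E[R]) / SD[R] = (8 + 0.5 - 9.0000) / 1.9322 = -0.2588.
Step 5: Two-sided p-value via normal approximation = 2*(1 - Phi(|z|)) = 0.795809.
Step 6: alpha = 0.05. fail to reject H0.

R = 8, z = -0.2588, p = 0.795809, fail to reject H0.


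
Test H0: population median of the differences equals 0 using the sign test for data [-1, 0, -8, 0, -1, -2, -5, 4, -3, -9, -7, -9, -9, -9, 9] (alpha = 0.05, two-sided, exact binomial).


Step 1: Discard zero differences. Original n = 15; n_eff = number of nonzero differences = 13.
Nonzero differences (with sign): -1, -8, -1, -2, -5, +4, -3, -9, -7, -9, -9, -9, +9
Step 2: Count signs: positive = 2, negative = 11.
Step 3: Under H0: P(positive) = 0.5, so the number of positives S ~ Bin(13, 0.5).
Step 4: Two-sided exact p-value = sum of Bin(13,0.5) probabilities at or below the observed probability = 0.022461.
Step 5: alpha = 0.05. reject H0.

n_eff = 13, pos = 2, neg = 11, p = 0.022461, reject H0.


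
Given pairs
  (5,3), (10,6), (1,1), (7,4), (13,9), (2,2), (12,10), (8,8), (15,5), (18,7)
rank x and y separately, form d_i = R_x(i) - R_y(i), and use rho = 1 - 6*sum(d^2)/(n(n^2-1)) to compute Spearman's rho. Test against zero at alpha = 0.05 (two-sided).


Step 1: Rank x and y separately (midranks; no ties here).
rank(x): 5->3, 10->6, 1->1, 7->4, 13->8, 2->2, 12->7, 8->5, 15->9, 18->10
rank(y): 3->3, 6->6, 1->1, 4->4, 9->9, 2->2, 10->10, 8->8, 5->5, 7->7
Step 2: d_i = R_x(i) - R_y(i); compute d_i^2.
  (3-3)^2=0, (6-6)^2=0, (1-1)^2=0, (4-4)^2=0, (8-9)^2=1, (2-2)^2=0, (7-10)^2=9, (5-8)^2=9, (9-5)^2=16, (10-7)^2=9
sum(d^2) = 44.
Step 3: rho = 1 - 6*44 / (10*(10^2 - 1)) = 1 - 264/990 = 0.733333.
Step 4: Under H0, t = rho * sqrt((n-2)/(1-rho^2)) = 3.0509 ~ t(8).
Step 5: Two-sided p-value from the t-distribution with 8 df = 0.015801.
Step 6: alpha = 0.05. reject H0.

rho = 0.7333, p = 0.015801, reject H0 at alpha = 0.05.


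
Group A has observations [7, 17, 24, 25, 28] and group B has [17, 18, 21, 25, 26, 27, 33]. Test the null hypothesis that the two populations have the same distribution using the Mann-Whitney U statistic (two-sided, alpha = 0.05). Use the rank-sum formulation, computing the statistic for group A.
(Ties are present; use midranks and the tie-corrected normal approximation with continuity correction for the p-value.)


Step 1: Combine and sort all 12 observations; assign midranks.
sorted (value, group): (7,X), (17,X), (17,Y), (18,Y), (21,Y), (24,X), (25,X), (25,Y), (26,Y), (27,Y), (28,X), (33,Y)
ranks: 7->1, 17->2.5, 17->2.5, 18->4, 21->5, 24->6, 25->7.5, 25->7.5, 26->9, 27->10, 28->11, 33->12
Step 2: Rank sum for X: R1 = 1 + 2.5 + 6 + 7.5 + 11 = 28.
Step 3: U_X = R1 - n1(n1+1)/2 = 28 - 5*6/2 = 28 - 15 = 13.
       U_Y = n1*n2 - U_X = 35 - 13 = 22.
Step 4: Ties are present, so use the tie-corrected normal approximation (with continuity correction) for the p-value.
Step 5: p-value = 0.514478; compare to alpha = 0.05. fail to reject H0.

U_X = 13, p = 0.514478, fail to reject H0 at alpha = 0.05.


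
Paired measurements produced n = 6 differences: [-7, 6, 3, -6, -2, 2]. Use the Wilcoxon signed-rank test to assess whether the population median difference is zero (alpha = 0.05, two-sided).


Step 1: Drop any zero differences (none here) and take |d_i|.
|d| = [7, 6, 3, 6, 2, 2]
Step 2: Midrank |d_i| (ties get averaged ranks).
ranks: |7|->6, |6|->4.5, |3|->3, |6|->4.5, |2|->1.5, |2|->1.5
Step 3: Attach original signs; sum ranks with positive sign and with negative sign.
W+ = 4.5 + 3 + 1.5 = 9
W- = 6 + 4.5 + 1.5 = 12
(Check: W+ + W- = 21 should equal n(n+1)/2 = 21.)
Step 4: Test statistic W = min(W+, W-) = 9.
Step 5: Ties in |d|, so use the tie-corrected normal approximation.
        E[W] = n(n+1)/4 = 6*7/4 = 10.5.
        Tie groups: |d|=2 (t=2), |d|=6 (t=2); sum(t^3 - t) = 12.
        Var[W] = n(n+1)(2n+1)/24 - sum(t^3-t)/48 = 546/24 - 12/48 = 22.5.
        z = (W - E[W]) / sqrt(Var[W]) = (9 - 10.5) / 4.7434 = -0.3162.
        Two-sided p = 2*Phi(z) = 0.751830.
Step 6: alpha = 0.05. fail to reject H0.

W+ = 9, W- = 12, W = min = 9, p = 0.751830, fail to reject H0.


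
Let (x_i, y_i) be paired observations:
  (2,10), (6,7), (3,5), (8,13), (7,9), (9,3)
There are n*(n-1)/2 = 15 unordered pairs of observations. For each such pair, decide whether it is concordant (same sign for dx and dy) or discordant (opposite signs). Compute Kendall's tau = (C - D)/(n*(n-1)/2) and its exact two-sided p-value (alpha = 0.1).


Step 1: Enumerate the 15 unordered pairs (i,j) with i<j and classify each by sign(x_j-x_i) * sign(y_j-y_i).
  (1,2):dx=+4,dy=-3->D; (1,3):dx=+1,dy=-5->D; (1,4):dx=+6,dy=+3->C; (1,5):dx=+5,dy=-1->D
  (1,6):dx=+7,dy=-7->D; (2,3):dx=-3,dy=-2->C; (2,4):dx=+2,dy=+6->C; (2,5):dx=+1,dy=+2->C
  (2,6):dx=+3,dy=-4->D; (3,4):dx=+5,dy=+8->C; (3,5):dx=+4,dy=+4->C; (3,6):dx=+6,dy=-2->D
  (4,5):dx=-1,dy=-4->C; (4,6):dx=+1,dy=-10->D; (5,6):dx=+2,dy=-6->D
Step 2: C = 7, D = 8, total pairs = 15.
Step 3: tau = (C - D)/(n(n-1)/2) = (7 - 8)/15 = -0.066667.
Step 4: Exact two-sided p-value (enumerate n! = 720 permutations of y under H0): p = 1.000000.
Step 5: alpha = 0.1. fail to reject H0.

tau_b = -0.0667 (C=7, D=8), p = 1.000000, fail to reject H0.


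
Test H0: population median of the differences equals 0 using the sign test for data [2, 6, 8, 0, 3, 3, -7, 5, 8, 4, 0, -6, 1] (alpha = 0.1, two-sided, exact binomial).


Step 1: Discard zero differences. Original n = 13; n_eff = number of nonzero differences = 11.
Nonzero differences (with sign): +2, +6, +8, +3, +3, -7, +5, +8, +4, -6, +1
Step 2: Count signs: positive = 9, negative = 2.
Step 3: Under H0: P(positive) = 0.5, so the number of positives S ~ Bin(11, 0.5).
Step 4: Two-sided exact p-value = sum of Bin(11,0.5) probabilities at or below the observed probability = 0.065430.
Step 5: alpha = 0.1. reject H0.

n_eff = 11, pos = 9, neg = 2, p = 0.065430, reject H0.


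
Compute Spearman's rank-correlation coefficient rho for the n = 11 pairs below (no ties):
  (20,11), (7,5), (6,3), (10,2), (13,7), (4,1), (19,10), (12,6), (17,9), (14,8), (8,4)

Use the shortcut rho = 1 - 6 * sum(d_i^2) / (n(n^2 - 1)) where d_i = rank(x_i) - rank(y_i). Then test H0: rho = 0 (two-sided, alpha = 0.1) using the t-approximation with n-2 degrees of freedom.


Step 1: Rank x and y separately (midranks; no ties here).
rank(x): 20->11, 7->3, 6->2, 10->5, 13->7, 4->1, 19->10, 12->6, 17->9, 14->8, 8->4
rank(y): 11->11, 5->5, 3->3, 2->2, 7->7, 1->1, 10->10, 6->6, 9->9, 8->8, 4->4
Step 2: d_i = R_x(i) - R_y(i); compute d_i^2.
  (11-11)^2=0, (3-5)^2=4, (2-3)^2=1, (5-2)^2=9, (7-7)^2=0, (1-1)^2=0, (10-10)^2=0, (6-6)^2=0, (9-9)^2=0, (8-8)^2=0, (4-4)^2=0
sum(d^2) = 14.
Step 3: rho = 1 - 6*14 / (11*(11^2 - 1)) = 1 - 84/1320 = 0.936364.
Step 4: Under H0, t = rho * sqrt((n-2)/(1-rho^2)) = 8.0024 ~ t(9).
Step 5: Two-sided p-value from the t-distribution with 9 df = 0.000022.
Step 6: alpha = 0.1. reject H0.

rho = 0.9364, p = 0.000022, reject H0 at alpha = 0.1.


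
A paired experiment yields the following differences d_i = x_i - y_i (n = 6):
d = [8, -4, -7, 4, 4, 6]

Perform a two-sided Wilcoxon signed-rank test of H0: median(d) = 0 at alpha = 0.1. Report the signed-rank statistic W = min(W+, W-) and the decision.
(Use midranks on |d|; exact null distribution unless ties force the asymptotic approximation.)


Step 1: Drop any zero differences (none here) and take |d_i|.
|d| = [8, 4, 7, 4, 4, 6]
Step 2: Midrank |d_i| (ties get averaged ranks).
ranks: |8|->6, |4|->2, |7|->5, |4|->2, |4|->2, |6|->4
Step 3: Attach original signs; sum ranks with positive sign and with negative sign.
W+ = 6 + 2 + 2 + 4 = 14
W- = 2 + 5 = 7
(Check: W+ + W- = 21 should equal n(n+1)/2 = 21.)
Step 4: Test statistic W = min(W+, W-) = 7.
Step 5: Ties in |d|, so use the tie-corrected normal approximation.
        E[W] = n(n+1)/4 = 6*7/4 = 10.5.
        Tie groups: |d|=4 (t=3); sum(t^3 - t) = 24.
        Var[W] = n(n+1)(2n+1)/24 - sum(t^3-t)/48 = 546/24 - 24/48 = 22.25.
        z = (W - E[W]) / sqrt(Var[W]) = (7 - 10.5) / 4.7170 = -0.7420.
        Two-sided p = 2*Phi(z) = 0.458088.
Step 6: alpha = 0.1. fail to reject H0.

W+ = 14, W- = 7, W = min = 7, p = 0.458088, fail to reject H0.


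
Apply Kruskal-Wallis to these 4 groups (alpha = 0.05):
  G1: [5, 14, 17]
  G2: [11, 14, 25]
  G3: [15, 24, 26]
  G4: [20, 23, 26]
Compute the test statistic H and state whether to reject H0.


Step 1: Combine all N = 12 observations and assign midranks.
sorted (value, group, rank): (5,G1,1), (11,G2,2), (14,G1,3.5), (14,G2,3.5), (15,G3,5), (17,G1,6), (20,G4,7), (23,G4,8), (24,G3,9), (25,G2,10), (26,G3,11.5), (26,G4,11.5)
Step 2: Sum ranks within each group.
R_1 = 10.5 (n_1 = 3)
R_2 = 15.5 (n_2 = 3)
R_3 = 25.5 (n_3 = 3)
R_4 = 26.5 (n_4 = 3)
Step 3: H = 12/(N(N+1)) * sum(R_i^2/n_i) - 3(N+1)
     = 12/(12*13) * (10.5^2/3 + 15.5^2/3 + 25.5^2/3 + 26.5^2/3) - 3*13
     = 0.076923 * 567.667 - 39
     = 4.666667.
Step 4: Ties present; correction factor C = 1 - 12/(12^3 - 12) = 0.993007. Corrected H = 4.666667 / 0.993007 = 4.699531.
Step 5: Under H0, H ~ chi^2(3); p-value = 0.195168.
Step 6: alpha = 0.05. fail to reject H0.

H = 4.6995, df = 3, p = 0.195168, fail to reject H0.


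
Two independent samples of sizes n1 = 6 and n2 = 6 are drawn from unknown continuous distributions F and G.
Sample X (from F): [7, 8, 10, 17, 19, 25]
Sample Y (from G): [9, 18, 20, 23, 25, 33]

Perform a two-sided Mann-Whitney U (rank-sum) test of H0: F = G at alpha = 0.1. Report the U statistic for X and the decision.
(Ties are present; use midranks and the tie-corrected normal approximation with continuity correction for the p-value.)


Step 1: Combine and sort all 12 observations; assign midranks.
sorted (value, group): (7,X), (8,X), (9,Y), (10,X), (17,X), (18,Y), (19,X), (20,Y), (23,Y), (25,X), (25,Y), (33,Y)
ranks: 7->1, 8->2, 9->3, 10->4, 17->5, 18->6, 19->7, 20->8, 23->9, 25->10.5, 25->10.5, 33->12
Step 2: Rank sum for X: R1 = 1 + 2 + 4 + 5 + 7 + 10.5 = 29.5.
Step 3: U_X = R1 - n1(n1+1)/2 = 29.5 - 6*7/2 = 29.5 - 21 = 8.5.
       U_Y = n1*n2 - U_X = 36 - 8.5 = 27.5.
Step 4: Ties are present, so use the tie-corrected normal approximation (with continuity correction) for the p-value.
Step 5: p-value = 0.148829; compare to alpha = 0.1. fail to reject H0.

U_X = 8.5, p = 0.148829, fail to reject H0 at alpha = 0.1.


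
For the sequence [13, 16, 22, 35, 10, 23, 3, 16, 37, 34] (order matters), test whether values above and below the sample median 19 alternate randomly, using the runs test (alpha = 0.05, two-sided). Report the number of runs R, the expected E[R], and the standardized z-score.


Step 1: Compute median = 19; label A = above, B = below.
Labels in order: BBAABABBAA  (n_A = 5, n_B = 5)
Step 2: Count runs R = 6.
Step 3: Under H0 (random ordering), E[R] = 2*n_A*n_B/(n_A+n_B) + 1 = 2*5*5/10 + 1 = 6.0000.
        Var[R] = 2*n_A*n_B*(2*n_A*n_B - n_A - n_B) / ((n_A+n_B)^2 * (n_A+n_B-1)) = 2000/900 = 2.2222.
        SD[R] = 1.4907.
Step 4: R = E[R], so z = 0 with no continuity correction.
Step 5: Two-sided p-value via normal approximation = 2*(1 - Phi(|z|)) = 1.000000.
Step 6: alpha = 0.05. fail to reject H0.

R = 6, z = 0.0000, p = 1.000000, fail to reject H0.


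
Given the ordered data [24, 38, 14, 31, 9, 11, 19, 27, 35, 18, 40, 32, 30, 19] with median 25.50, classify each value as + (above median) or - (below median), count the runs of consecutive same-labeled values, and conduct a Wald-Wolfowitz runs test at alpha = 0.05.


Step 1: Compute median = 25.50; label A = above, B = below.
Labels in order: BABABBBAABAAAB  (n_A = 7, n_B = 7)
Step 2: Count runs R = 9.
Step 3: Under H0 (random ordering), E[R] = 2*n_A*n_B/(n_A+n_B) + 1 = 2*7*7/14 + 1 = 8.0000.
        Var[R] = 2*n_A*n_B*(2*n_A*n_B - n_A - n_B) / ((n_A+n_B)^2 * (n_A+n_B-1)) = 8232/2548 = 3.2308.
        SD[R] = 1.7974.
Step 4: Continuity-corrected z = (R - 0.5 - E[R]) / SD[R] = (9 - 0.5 - 8.0000) / 1.7974 = 0.2782.
Step 5: Two-sided p-value via normal approximation = 2*(1 - Phi(|z|)) = 0.780879.
Step 6: alpha = 0.05. fail to reject H0.

R = 9, z = 0.2782, p = 0.780879, fail to reject H0.


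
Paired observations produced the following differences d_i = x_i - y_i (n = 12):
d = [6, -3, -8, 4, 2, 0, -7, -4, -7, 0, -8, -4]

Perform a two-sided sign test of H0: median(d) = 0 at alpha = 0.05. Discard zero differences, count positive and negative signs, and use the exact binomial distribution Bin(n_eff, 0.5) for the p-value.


Step 1: Discard zero differences. Original n = 12; n_eff = number of nonzero differences = 10.
Nonzero differences (with sign): +6, -3, -8, +4, +2, -7, -4, -7, -8, -4
Step 2: Count signs: positive = 3, negative = 7.
Step 3: Under H0: P(positive) = 0.5, so the number of positives S ~ Bin(10, 0.5).
Step 4: Two-sided exact p-value = sum of Bin(10,0.5) probabilities at or below the observed probability = 0.343750.
Step 5: alpha = 0.05. fail to reject H0.

n_eff = 10, pos = 3, neg = 7, p = 0.343750, fail to reject H0.


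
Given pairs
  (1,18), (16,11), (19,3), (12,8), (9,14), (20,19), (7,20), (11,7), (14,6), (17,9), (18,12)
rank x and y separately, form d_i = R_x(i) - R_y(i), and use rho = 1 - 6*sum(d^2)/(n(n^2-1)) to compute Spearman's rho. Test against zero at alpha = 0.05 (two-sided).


Step 1: Rank x and y separately (midranks; no ties here).
rank(x): 1->1, 16->7, 19->10, 12->5, 9->3, 20->11, 7->2, 11->4, 14->6, 17->8, 18->9
rank(y): 18->9, 11->6, 3->1, 8->4, 14->8, 19->10, 20->11, 7->3, 6->2, 9->5, 12->7
Step 2: d_i = R_x(i) - R_y(i); compute d_i^2.
  (1-9)^2=64, (7-6)^2=1, (10-1)^2=81, (5-4)^2=1, (3-8)^2=25, (11-10)^2=1, (2-11)^2=81, (4-3)^2=1, (6-2)^2=16, (8-5)^2=9, (9-7)^2=4
sum(d^2) = 284.
Step 3: rho = 1 - 6*284 / (11*(11^2 - 1)) = 1 - 1704/1320 = -0.290909.
Step 4: Under H0, t = rho * sqrt((n-2)/(1-rho^2)) = -0.9122 ~ t(9).
Step 5: Two-sided p-value from the t-distribution with 9 df = 0.385457.
Step 6: alpha = 0.05. fail to reject H0.

rho = -0.2909, p = 0.385457, fail to reject H0 at alpha = 0.05.


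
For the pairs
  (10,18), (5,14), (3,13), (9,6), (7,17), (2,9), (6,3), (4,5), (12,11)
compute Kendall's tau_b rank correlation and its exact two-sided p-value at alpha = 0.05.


Step 1: Enumerate the 36 unordered pairs (i,j) with i<j and classify each by sign(x_j-x_i) * sign(y_j-y_i).
  (1,2):dx=-5,dy=-4->C; (1,3):dx=-7,dy=-5->C; (1,4):dx=-1,dy=-12->C; (1,5):dx=-3,dy=-1->C
  (1,6):dx=-8,dy=-9->C; (1,7):dx=-4,dy=-15->C; (1,8):dx=-6,dy=-13->C; (1,9):dx=+2,dy=-7->D
  (2,3):dx=-2,dy=-1->C; (2,4):dx=+4,dy=-8->D; (2,5):dx=+2,dy=+3->C; (2,6):dx=-3,dy=-5->C
  (2,7):dx=+1,dy=-11->D; (2,8):dx=-1,dy=-9->C; (2,9):dx=+7,dy=-3->D; (3,4):dx=+6,dy=-7->D
  (3,5):dx=+4,dy=+4->C; (3,6):dx=-1,dy=-4->C; (3,7):dx=+3,dy=-10->D; (3,8):dx=+1,dy=-8->D
  (3,9):dx=+9,dy=-2->D; (4,5):dx=-2,dy=+11->D; (4,6):dx=-7,dy=+3->D; (4,7):dx=-3,dy=-3->C
  (4,8):dx=-5,dy=-1->C; (4,9):dx=+3,dy=+5->C; (5,6):dx=-5,dy=-8->C; (5,7):dx=-1,dy=-14->C
  (5,8):dx=-3,dy=-12->C; (5,9):dx=+5,dy=-6->D; (6,7):dx=+4,dy=-6->D; (6,8):dx=+2,dy=-4->D
  (6,9):dx=+10,dy=+2->C; (7,8):dx=-2,dy=+2->D; (7,9):dx=+6,dy=+8->C; (8,9):dx=+8,dy=+6->C
Step 2: C = 22, D = 14, total pairs = 36.
Step 3: tau = (C - D)/(n(n-1)/2) = (22 - 14)/36 = 0.222222.
Step 4: Exact two-sided p-value (enumerate n! = 362880 permutations of y under H0): p = 0.476709.
Step 5: alpha = 0.05. fail to reject H0.

tau_b = 0.2222 (C=22, D=14), p = 0.476709, fail to reject H0.


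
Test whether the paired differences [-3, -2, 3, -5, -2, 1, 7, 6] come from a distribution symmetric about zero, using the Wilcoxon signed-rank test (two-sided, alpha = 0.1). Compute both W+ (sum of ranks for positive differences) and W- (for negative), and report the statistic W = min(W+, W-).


Step 1: Drop any zero differences (none here) and take |d_i|.
|d| = [3, 2, 3, 5, 2, 1, 7, 6]
Step 2: Midrank |d_i| (ties get averaged ranks).
ranks: |3|->4.5, |2|->2.5, |3|->4.5, |5|->6, |2|->2.5, |1|->1, |7|->8, |6|->7
Step 3: Attach original signs; sum ranks with positive sign and with negative sign.
W+ = 4.5 + 1 + 8 + 7 = 20.5
W- = 4.5 + 2.5 + 6 + 2.5 = 15.5
(Check: W+ + W- = 36 should equal n(n+1)/2 = 36.)
Step 4: Test statistic W = min(W+, W-) = 15.5.
Step 5: Ties in |d|, so use the tie-corrected normal approximation.
        E[W] = n(n+1)/4 = 8*9/4 = 18.
        Tie groups: |d|=2 (t=2), |d|=3 (t=2); sum(t^3 - t) = 12.
        Var[W] = n(n+1)(2n+1)/24 - sum(t^3-t)/48 = 1224/24 - 12/48 = 50.75.
        z = (W - E[W]) / sqrt(Var[W]) = (15.5 - 18) / 7.1239 = -0.3509.
        Two-sided p = 2*Phi(z) = 0.725640.
Step 6: alpha = 0.1. fail to reject H0.

W+ = 20.5, W- = 15.5, W = min = 15.5, p = 0.725640, fail to reject H0.


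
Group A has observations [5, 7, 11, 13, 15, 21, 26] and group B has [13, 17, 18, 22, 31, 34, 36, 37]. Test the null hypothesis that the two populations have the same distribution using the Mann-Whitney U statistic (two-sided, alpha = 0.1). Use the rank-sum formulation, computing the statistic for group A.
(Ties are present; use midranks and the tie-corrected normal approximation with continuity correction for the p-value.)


Step 1: Combine and sort all 15 observations; assign midranks.
sorted (value, group): (5,X), (7,X), (11,X), (13,X), (13,Y), (15,X), (17,Y), (18,Y), (21,X), (22,Y), (26,X), (31,Y), (34,Y), (36,Y), (37,Y)
ranks: 5->1, 7->2, 11->3, 13->4.5, 13->4.5, 15->6, 17->7, 18->8, 21->9, 22->10, 26->11, 31->12, 34->13, 36->14, 37->15
Step 2: Rank sum for X: R1 = 1 + 2 + 3 + 4.5 + 6 + 9 + 11 = 36.5.
Step 3: U_X = R1 - n1(n1+1)/2 = 36.5 - 7*8/2 = 36.5 - 28 = 8.5.
       U_Y = n1*n2 - U_X = 56 - 8.5 = 47.5.
Step 4: Ties are present, so use the tie-corrected normal approximation (with continuity correction) for the p-value.
Step 5: p-value = 0.027751; compare to alpha = 0.1. reject H0.

U_X = 8.5, p = 0.027751, reject H0 at alpha = 0.1.


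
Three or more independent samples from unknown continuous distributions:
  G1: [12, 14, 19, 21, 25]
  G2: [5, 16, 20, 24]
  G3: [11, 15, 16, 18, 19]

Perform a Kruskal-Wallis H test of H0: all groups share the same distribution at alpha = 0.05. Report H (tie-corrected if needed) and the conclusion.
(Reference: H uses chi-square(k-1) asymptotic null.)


Step 1: Combine all N = 14 observations and assign midranks.
sorted (value, group, rank): (5,G2,1), (11,G3,2), (12,G1,3), (14,G1,4), (15,G3,5), (16,G2,6.5), (16,G3,6.5), (18,G3,8), (19,G1,9.5), (19,G3,9.5), (20,G2,11), (21,G1,12), (24,G2,13), (25,G1,14)
Step 2: Sum ranks within each group.
R_1 = 42.5 (n_1 = 5)
R_2 = 31.5 (n_2 = 4)
R_3 = 31 (n_3 = 5)
Step 3: H = 12/(N(N+1)) * sum(R_i^2/n_i) - 3(N+1)
     = 12/(14*15) * (42.5^2/5 + 31.5^2/4 + 31^2/5) - 3*15
     = 0.057143 * 801.513 - 45
     = 0.800714.
Step 4: Ties present; correction factor C = 1 - 12/(14^3 - 14) = 0.995604. Corrected H = 0.800714 / 0.995604 = 0.804249.
Step 5: Under H0, H ~ chi^2(2); p-value = 0.668897.
Step 6: alpha = 0.05. fail to reject H0.

H = 0.8042, df = 2, p = 0.668897, fail to reject H0.


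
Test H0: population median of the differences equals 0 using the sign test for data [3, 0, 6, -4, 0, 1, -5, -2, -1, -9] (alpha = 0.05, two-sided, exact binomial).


Step 1: Discard zero differences. Original n = 10; n_eff = number of nonzero differences = 8.
Nonzero differences (with sign): +3, +6, -4, +1, -5, -2, -1, -9
Step 2: Count signs: positive = 3, negative = 5.
Step 3: Under H0: P(positive) = 0.5, so the number of positives S ~ Bin(8, 0.5).
Step 4: Two-sided exact p-value = sum of Bin(8,0.5) probabilities at or below the observed probability = 0.726562.
Step 5: alpha = 0.05. fail to reject H0.

n_eff = 8, pos = 3, neg = 5, p = 0.726562, fail to reject H0.


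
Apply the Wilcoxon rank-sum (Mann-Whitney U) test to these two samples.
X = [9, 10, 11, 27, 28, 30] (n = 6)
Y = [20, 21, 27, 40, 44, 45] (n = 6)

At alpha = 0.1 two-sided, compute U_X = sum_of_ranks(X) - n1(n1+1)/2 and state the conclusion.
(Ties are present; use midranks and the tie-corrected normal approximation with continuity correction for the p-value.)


Step 1: Combine and sort all 12 observations; assign midranks.
sorted (value, group): (9,X), (10,X), (11,X), (20,Y), (21,Y), (27,X), (27,Y), (28,X), (30,X), (40,Y), (44,Y), (45,Y)
ranks: 9->1, 10->2, 11->3, 20->4, 21->5, 27->6.5, 27->6.5, 28->8, 30->9, 40->10, 44->11, 45->12
Step 2: Rank sum for X: R1 = 1 + 2 + 3 + 6.5 + 8 + 9 = 29.5.
Step 3: U_X = R1 - n1(n1+1)/2 = 29.5 - 6*7/2 = 29.5 - 21 = 8.5.
       U_Y = n1*n2 - U_X = 36 - 8.5 = 27.5.
Step 4: Ties are present, so use the tie-corrected normal approximation (with continuity correction) for the p-value.
Step 5: p-value = 0.148829; compare to alpha = 0.1. fail to reject H0.

U_X = 8.5, p = 0.148829, fail to reject H0 at alpha = 0.1.


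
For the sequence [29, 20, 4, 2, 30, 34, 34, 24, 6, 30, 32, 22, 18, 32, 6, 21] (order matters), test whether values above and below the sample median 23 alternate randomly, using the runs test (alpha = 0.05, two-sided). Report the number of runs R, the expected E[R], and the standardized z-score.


Step 1: Compute median = 23; label A = above, B = below.
Labels in order: ABBBAAAABAABBABB  (n_A = 8, n_B = 8)
Step 2: Count runs R = 8.
Step 3: Under H0 (random ordering), E[R] = 2*n_A*n_B/(n_A+n_B) + 1 = 2*8*8/16 + 1 = 9.0000.
        Var[R] = 2*n_A*n_B*(2*n_A*n_B - n_A - n_B) / ((n_A+n_B)^2 * (n_A+n_B-1)) = 14336/3840 = 3.7333.
        SD[R] = 1.9322.
Step 4: Continuity-corrected z = (R + 0.5 - E[R]) / SD[R] = (8 + 0.5 - 9.0000) / 1.9322 = -0.2588.
Step 5: Two-sided p-value via normal approximation = 2*(1 - Phi(|z|)) = 0.795809.
Step 6: alpha = 0.05. fail to reject H0.

R = 8, z = -0.2588, p = 0.795809, fail to reject H0.


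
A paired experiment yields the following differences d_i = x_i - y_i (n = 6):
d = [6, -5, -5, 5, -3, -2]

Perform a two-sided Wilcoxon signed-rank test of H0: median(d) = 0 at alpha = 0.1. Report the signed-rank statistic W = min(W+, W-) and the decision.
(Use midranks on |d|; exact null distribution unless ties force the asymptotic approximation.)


Step 1: Drop any zero differences (none here) and take |d_i|.
|d| = [6, 5, 5, 5, 3, 2]
Step 2: Midrank |d_i| (ties get averaged ranks).
ranks: |6|->6, |5|->4, |5|->4, |5|->4, |3|->2, |2|->1
Step 3: Attach original signs; sum ranks with positive sign and with negative sign.
W+ = 6 + 4 = 10
W- = 4 + 4 + 2 + 1 = 11
(Check: W+ + W- = 21 should equal n(n+1)/2 = 21.)
Step 4: Test statistic W = min(W+, W-) = 10.
Step 5: Ties in |d|, so use the tie-corrected normal approximation.
        E[W] = n(n+1)/4 = 6*7/4 = 10.5.
        Tie groups: |d|=5 (t=3); sum(t^3 - t) = 24.
        Var[W] = n(n+1)(2n+1)/24 - sum(t^3-t)/48 = 546/24 - 24/48 = 22.25.
        z = (W - E[W]) / sqrt(Var[W]) = (10 - 10.5) / 4.7170 = -0.1060.
        Two-sided p = 2*Phi(z) = 0.915583.
Step 6: alpha = 0.1. fail to reject H0.

W+ = 10, W- = 11, W = min = 10, p = 0.915583, fail to reject H0.


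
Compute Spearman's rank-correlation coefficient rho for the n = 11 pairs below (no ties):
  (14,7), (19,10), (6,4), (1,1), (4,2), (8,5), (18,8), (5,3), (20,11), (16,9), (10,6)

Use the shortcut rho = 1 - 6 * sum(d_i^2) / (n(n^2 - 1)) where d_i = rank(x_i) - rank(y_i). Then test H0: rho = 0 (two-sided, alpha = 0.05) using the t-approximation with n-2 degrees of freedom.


Step 1: Rank x and y separately (midranks; no ties here).
rank(x): 14->7, 19->10, 6->4, 1->1, 4->2, 8->5, 18->9, 5->3, 20->11, 16->8, 10->6
rank(y): 7->7, 10->10, 4->4, 1->1, 2->2, 5->5, 8->8, 3->3, 11->11, 9->9, 6->6
Step 2: d_i = R_x(i) - R_y(i); compute d_i^2.
  (7-7)^2=0, (10-10)^2=0, (4-4)^2=0, (1-1)^2=0, (2-2)^2=0, (5-5)^2=0, (9-8)^2=1, (3-3)^2=0, (11-11)^2=0, (8-9)^2=1, (6-6)^2=0
sum(d^2) = 2.
Step 3: rho = 1 - 6*2 / (11*(11^2 - 1)) = 1 - 12/1320 = 0.990909.
Step 4: Under H0, t = rho * sqrt((n-2)/(1-rho^2)) = 22.0966 ~ t(9).
Step 5: Two-sided p-value from the t-distribution with 9 df = 0.000000.
Step 6: alpha = 0.05. reject H0.

rho = 0.9909, p = 0.000000, reject H0 at alpha = 0.05.


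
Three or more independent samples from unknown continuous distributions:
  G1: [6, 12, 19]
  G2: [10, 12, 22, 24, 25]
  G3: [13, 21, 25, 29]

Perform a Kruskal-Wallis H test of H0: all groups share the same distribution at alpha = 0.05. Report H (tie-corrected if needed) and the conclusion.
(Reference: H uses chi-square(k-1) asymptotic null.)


Step 1: Combine all N = 12 observations and assign midranks.
sorted (value, group, rank): (6,G1,1), (10,G2,2), (12,G1,3.5), (12,G2,3.5), (13,G3,5), (19,G1,6), (21,G3,7), (22,G2,8), (24,G2,9), (25,G2,10.5), (25,G3,10.5), (29,G3,12)
Step 2: Sum ranks within each group.
R_1 = 10.5 (n_1 = 3)
R_2 = 33 (n_2 = 5)
R_3 = 34.5 (n_3 = 4)
Step 3: H = 12/(N(N+1)) * sum(R_i^2/n_i) - 3(N+1)
     = 12/(12*13) * (10.5^2/3 + 33^2/5 + 34.5^2/4) - 3*13
     = 0.076923 * 552.112 - 39
     = 3.470192.
Step 4: Ties present; correction factor C = 1 - 12/(12^3 - 12) = 0.993007. Corrected H = 3.470192 / 0.993007 = 3.494630.
Step 5: Under H0, H ~ chi^2(2); p-value = 0.174241.
Step 6: alpha = 0.05. fail to reject H0.

H = 3.4946, df = 2, p = 0.174241, fail to reject H0.


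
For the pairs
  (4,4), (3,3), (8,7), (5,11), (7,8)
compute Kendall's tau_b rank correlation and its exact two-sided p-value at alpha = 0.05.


Step 1: Enumerate the 10 unordered pairs (i,j) with i<j and classify each by sign(x_j-x_i) * sign(y_j-y_i).
  (1,2):dx=-1,dy=-1->C; (1,3):dx=+4,dy=+3->C; (1,4):dx=+1,dy=+7->C; (1,5):dx=+3,dy=+4->C
  (2,3):dx=+5,dy=+4->C; (2,4):dx=+2,dy=+8->C; (2,5):dx=+4,dy=+5->C; (3,4):dx=-3,dy=+4->D
  (3,5):dx=-1,dy=+1->D; (4,5):dx=+2,dy=-3->D
Step 2: C = 7, D = 3, total pairs = 10.
Step 3: tau = (C - D)/(n(n-1)/2) = (7 - 3)/10 = 0.400000.
Step 4: Exact two-sided p-value (enumerate n! = 120 permutations of y under H0): p = 0.483333.
Step 5: alpha = 0.05. fail to reject H0.

tau_b = 0.4000 (C=7, D=3), p = 0.483333, fail to reject H0.


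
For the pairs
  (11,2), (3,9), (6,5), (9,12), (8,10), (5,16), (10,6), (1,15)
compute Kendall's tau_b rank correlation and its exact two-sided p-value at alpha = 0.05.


Step 1: Enumerate the 28 unordered pairs (i,j) with i<j and classify each by sign(x_j-x_i) * sign(y_j-y_i).
  (1,2):dx=-8,dy=+7->D; (1,3):dx=-5,dy=+3->D; (1,4):dx=-2,dy=+10->D; (1,5):dx=-3,dy=+8->D
  (1,6):dx=-6,dy=+14->D; (1,7):dx=-1,dy=+4->D; (1,8):dx=-10,dy=+13->D; (2,3):dx=+3,dy=-4->D
  (2,4):dx=+6,dy=+3->C; (2,5):dx=+5,dy=+1->C; (2,6):dx=+2,dy=+7->C; (2,7):dx=+7,dy=-3->D
  (2,8):dx=-2,dy=+6->D; (3,4):dx=+3,dy=+7->C; (3,5):dx=+2,dy=+5->C; (3,6):dx=-1,dy=+11->D
  (3,7):dx=+4,dy=+1->C; (3,8):dx=-5,dy=+10->D; (4,5):dx=-1,dy=-2->C; (4,6):dx=-4,dy=+4->D
  (4,7):dx=+1,dy=-6->D; (4,8):dx=-8,dy=+3->D; (5,6):dx=-3,dy=+6->D; (5,7):dx=+2,dy=-4->D
  (5,8):dx=-7,dy=+5->D; (6,7):dx=+5,dy=-10->D; (6,8):dx=-4,dy=-1->C; (7,8):dx=-9,dy=+9->D
Step 2: C = 8, D = 20, total pairs = 28.
Step 3: tau = (C - D)/(n(n-1)/2) = (8 - 20)/28 = -0.428571.
Step 4: Exact two-sided p-value (enumerate n! = 40320 permutations of y under H0): p = 0.178869.
Step 5: alpha = 0.05. fail to reject H0.

tau_b = -0.4286 (C=8, D=20), p = 0.178869, fail to reject H0.


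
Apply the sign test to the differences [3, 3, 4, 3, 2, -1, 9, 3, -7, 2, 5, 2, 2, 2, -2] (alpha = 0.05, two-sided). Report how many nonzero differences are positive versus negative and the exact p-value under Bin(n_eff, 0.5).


Step 1: Discard zero differences. Original n = 15; n_eff = number of nonzero differences = 15.
Nonzero differences (with sign): +3, +3, +4, +3, +2, -1, +9, +3, -7, +2, +5, +2, +2, +2, -2
Step 2: Count signs: positive = 12, negative = 3.
Step 3: Under H0: P(positive) = 0.5, so the number of positives S ~ Bin(15, 0.5).
Step 4: Two-sided exact p-value = sum of Bin(15,0.5) probabilities at or below the observed probability = 0.035156.
Step 5: alpha = 0.05. reject H0.

n_eff = 15, pos = 12, neg = 3, p = 0.035156, reject H0.


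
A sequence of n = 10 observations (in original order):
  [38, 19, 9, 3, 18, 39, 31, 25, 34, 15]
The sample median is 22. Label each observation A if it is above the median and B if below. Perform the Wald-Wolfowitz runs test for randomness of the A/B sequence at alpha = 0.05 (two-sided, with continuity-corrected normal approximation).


Step 1: Compute median = 22; label A = above, B = below.
Labels in order: ABBBBAAAAB  (n_A = 5, n_B = 5)
Step 2: Count runs R = 4.
Step 3: Under H0 (random ordering), E[R] = 2*n_A*n_B/(n_A+n_B) + 1 = 2*5*5/10 + 1 = 6.0000.
        Var[R] = 2*n_A*n_B*(2*n_A*n_B - n_A - n_B) / ((n_A+n_B)^2 * (n_A+n_B-1)) = 2000/900 = 2.2222.
        SD[R] = 1.4907.
Step 4: Continuity-corrected z = (R + 0.5 - E[R]) / SD[R] = (4 + 0.5 - 6.0000) / 1.4907 = -1.0062.
Step 5: Two-sided p-value via normal approximation = 2*(1 - Phi(|z|)) = 0.314305.
Step 6: alpha = 0.05. fail to reject H0.

R = 4, z = -1.0062, p = 0.314305, fail to reject H0.


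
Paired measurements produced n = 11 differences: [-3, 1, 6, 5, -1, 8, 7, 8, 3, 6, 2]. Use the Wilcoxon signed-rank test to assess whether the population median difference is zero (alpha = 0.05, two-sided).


Step 1: Drop any zero differences (none here) and take |d_i|.
|d| = [3, 1, 6, 5, 1, 8, 7, 8, 3, 6, 2]
Step 2: Midrank |d_i| (ties get averaged ranks).
ranks: |3|->4.5, |1|->1.5, |6|->7.5, |5|->6, |1|->1.5, |8|->10.5, |7|->9, |8|->10.5, |3|->4.5, |6|->7.5, |2|->3
Step 3: Attach original signs; sum ranks with positive sign and with negative sign.
W+ = 1.5 + 7.5 + 6 + 10.5 + 9 + 10.5 + 4.5 + 7.5 + 3 = 60
W- = 4.5 + 1.5 = 6
(Check: W+ + W- = 66 should equal n(n+1)/2 = 66.)
Step 4: Test statistic W = min(W+, W-) = 6.
Step 5: Ties in |d|, so use the tie-corrected normal approximation.
        E[W] = n(n+1)/4 = 11*12/4 = 33.
        Tie groups: |d|=1 (t=2), |d|=3 (t=2), |d|=6 (t=2), |d|=8 (t=2); sum(t^3 - t) = 24.
        Var[W] = n(n+1)(2n+1)/24 - sum(t^3-t)/48 = 3036/24 - 24/48 = 126.
        z = (W - E[W]) / sqrt(Var[W]) = (6 - 33) / 11.2250 = -2.4054.
        Two-sided p = 2*Phi(z) = 0.016157.
Step 6: alpha = 0.05. reject H0.

W+ = 60, W- = 6, W = min = 6, p = 0.016157, reject H0.


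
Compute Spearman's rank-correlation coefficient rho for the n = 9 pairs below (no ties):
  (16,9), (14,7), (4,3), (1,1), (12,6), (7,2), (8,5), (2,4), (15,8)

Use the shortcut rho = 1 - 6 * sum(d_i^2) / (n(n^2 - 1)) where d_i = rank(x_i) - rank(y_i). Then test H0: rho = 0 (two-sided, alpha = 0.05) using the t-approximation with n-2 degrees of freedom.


Step 1: Rank x and y separately (midranks; no ties here).
rank(x): 16->9, 14->7, 4->3, 1->1, 12->6, 7->4, 8->5, 2->2, 15->8
rank(y): 9->9, 7->7, 3->3, 1->1, 6->6, 2->2, 5->5, 4->4, 8->8
Step 2: d_i = R_x(i) - R_y(i); compute d_i^2.
  (9-9)^2=0, (7-7)^2=0, (3-3)^2=0, (1-1)^2=0, (6-6)^2=0, (4-2)^2=4, (5-5)^2=0, (2-4)^2=4, (8-8)^2=0
sum(d^2) = 8.
Step 3: rho = 1 - 6*8 / (9*(9^2 - 1)) = 1 - 48/720 = 0.933333.
Step 4: Under H0, t = rho * sqrt((n-2)/(1-rho^2)) = 6.8783 ~ t(7).
Step 5: Two-sided p-value from the t-distribution with 7 df = 0.000236.
Step 6: alpha = 0.05. reject H0.

rho = 0.9333, p = 0.000236, reject H0 at alpha = 0.05.


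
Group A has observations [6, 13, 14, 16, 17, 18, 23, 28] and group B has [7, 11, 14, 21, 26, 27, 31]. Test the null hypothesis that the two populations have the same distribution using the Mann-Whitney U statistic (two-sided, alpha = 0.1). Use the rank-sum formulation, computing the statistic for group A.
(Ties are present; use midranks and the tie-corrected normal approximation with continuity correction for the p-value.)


Step 1: Combine and sort all 15 observations; assign midranks.
sorted (value, group): (6,X), (7,Y), (11,Y), (13,X), (14,X), (14,Y), (16,X), (17,X), (18,X), (21,Y), (23,X), (26,Y), (27,Y), (28,X), (31,Y)
ranks: 6->1, 7->2, 11->3, 13->4, 14->5.5, 14->5.5, 16->7, 17->8, 18->9, 21->10, 23->11, 26->12, 27->13, 28->14, 31->15
Step 2: Rank sum for X: R1 = 1 + 4 + 5.5 + 7 + 8 + 9 + 11 + 14 = 59.5.
Step 3: U_X = R1 - n1(n1+1)/2 = 59.5 - 8*9/2 = 59.5 - 36 = 23.5.
       U_Y = n1*n2 - U_X = 56 - 23.5 = 32.5.
Step 4: Ties are present, so use the tie-corrected normal approximation (with continuity correction) for the p-value.
Step 5: p-value = 0.643132; compare to alpha = 0.1. fail to reject H0.

U_X = 23.5, p = 0.643132, fail to reject H0 at alpha = 0.1.


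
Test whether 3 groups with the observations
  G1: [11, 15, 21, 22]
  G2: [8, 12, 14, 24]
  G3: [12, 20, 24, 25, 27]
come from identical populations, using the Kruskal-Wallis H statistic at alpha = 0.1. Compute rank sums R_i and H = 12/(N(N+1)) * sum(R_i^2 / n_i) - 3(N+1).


Step 1: Combine all N = 13 observations and assign midranks.
sorted (value, group, rank): (8,G2,1), (11,G1,2), (12,G2,3.5), (12,G3,3.5), (14,G2,5), (15,G1,6), (20,G3,7), (21,G1,8), (22,G1,9), (24,G2,10.5), (24,G3,10.5), (25,G3,12), (27,G3,13)
Step 2: Sum ranks within each group.
R_1 = 25 (n_1 = 4)
R_2 = 20 (n_2 = 4)
R_3 = 46 (n_3 = 5)
Step 3: H = 12/(N(N+1)) * sum(R_i^2/n_i) - 3(N+1)
     = 12/(13*14) * (25^2/4 + 20^2/4 + 46^2/5) - 3*14
     = 0.065934 * 679.45 - 42
     = 2.798901.
Step 4: Ties present; correction factor C = 1 - 12/(13^3 - 13) = 0.994505. Corrected H = 2.798901 / 0.994505 = 2.814365.
Step 5: Under H0, H ~ chi^2(2); p-value = 0.244832.
Step 6: alpha = 0.1. fail to reject H0.

H = 2.8144, df = 2, p = 0.244832, fail to reject H0.
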